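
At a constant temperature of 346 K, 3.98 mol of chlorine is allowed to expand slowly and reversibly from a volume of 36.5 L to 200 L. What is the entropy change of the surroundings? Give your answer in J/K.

For an isothermal ideal gas ΔS_gas = nR ln(V₂/V₁) = 3.98 × 8.314 × ln(200/36.5) = 56.3 J/K.
The process is reversible, so ΔS_surr = −ΔS_gas = -56.3 J/K and ΔS_universe = 0.

ΔS_surr = -56.3 J/K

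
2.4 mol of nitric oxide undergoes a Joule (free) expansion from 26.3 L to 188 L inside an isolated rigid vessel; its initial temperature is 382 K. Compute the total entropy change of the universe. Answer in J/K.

ΔS_universe = 39.2 J/K

No heat is exchanged and no work is done, so the ideal-gas temperature stays constant.
Entropy is a state function; using a reversible isothermal path, ΔS_gas = nR ln(V₂/V₁) = 2.4 × 8.314 × ln(188/26.3) = 39.2 J/K.
The insulated surroundings exchange no heat, so ΔS_surr = 0 and ΔS_universe = ΔS_gas.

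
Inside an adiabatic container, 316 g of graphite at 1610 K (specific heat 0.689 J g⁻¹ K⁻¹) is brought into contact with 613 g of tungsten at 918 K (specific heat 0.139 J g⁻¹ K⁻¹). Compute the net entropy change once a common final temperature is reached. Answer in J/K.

Energy balance: T_f = (m₁c₁T₁ + m₂c₂T₂)/(m₁c₁ + m₂c₂) = 1415.4 K.
ΔS₁ = m₁c₁ ln(T_f/T₁) = 217.724 × ln(1415.4/1610) = -28.05 J/K.
ΔS₂ = m₂c₂ ln(T_f/T₂) = 85.207 × ln(1415.4/918) = 36.89 J/K.
ΔS_total = -28.05 + 36.89 = 8.84 J/K.

ΔS_total = 8.84 J/K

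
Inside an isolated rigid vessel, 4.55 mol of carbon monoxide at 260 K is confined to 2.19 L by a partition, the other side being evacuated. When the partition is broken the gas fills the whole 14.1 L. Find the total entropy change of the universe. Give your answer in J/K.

No heat is exchanged and no work is done, so the ideal-gas temperature stays constant.
Entropy is a state function; using a reversible isothermal path, ΔS_gas = nR ln(V₂/V₁) = 4.55 × 8.314 × ln(14.1/2.19) = 70.4 J/K.
The insulated surroundings exchange no heat, so ΔS_surr = 0 and ΔS_universe = ΔS_gas.

ΔS_universe = 70.4 J/K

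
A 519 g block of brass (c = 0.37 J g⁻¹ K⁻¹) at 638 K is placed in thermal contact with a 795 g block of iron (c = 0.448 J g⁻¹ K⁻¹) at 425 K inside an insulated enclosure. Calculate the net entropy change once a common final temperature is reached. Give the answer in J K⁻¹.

ΔS_total = 10.7 J/K

Energy balance: T_f = (m₁c₁T₁ + m₂c₂T₂)/(m₁c₁ + m₂c₂) = 499.61 K.
ΔS₁ = m₁c₁ ln(T_f/T₁) = 192.03 × ln(499.61/638) = -46.95 J/K.
ΔS₂ = m₂c₂ ln(T_f/T₂) = 356.16 × ln(499.61/425) = 57.61 J/K.
ΔS_total = -46.95 + 57.61 = 10.7 J/K.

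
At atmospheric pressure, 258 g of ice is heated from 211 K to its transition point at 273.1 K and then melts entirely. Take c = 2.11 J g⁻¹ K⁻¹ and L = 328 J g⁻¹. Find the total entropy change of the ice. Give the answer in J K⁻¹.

Warming step: ΔS₁ = m c ln(T_tr/T_i) = 258 × 2.11 × ln(273.1/211) = 140.4 J/K.
Phase change: ΔS₂ = +mL/T_tr = 258 × 328 / 273.1 = 309.9 J/K.
ΔS_total = (140.4) + (309.9) = 450 J/K.

ΔS = 450 J/K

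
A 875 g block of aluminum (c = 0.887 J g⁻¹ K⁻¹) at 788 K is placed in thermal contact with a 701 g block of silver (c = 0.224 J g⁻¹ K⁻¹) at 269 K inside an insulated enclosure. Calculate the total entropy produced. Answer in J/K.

Energy balance: T_f = (m₁c₁T₁ + m₂c₂T₂)/(m₁c₁ + m₂c₂) = 700.67 K.
ΔS₁ = m₁c₁ ln(T_f/T₁) = 776.125 × ln(700.67/788) = -91.169 J/K.
ΔS₂ = m₂c₂ ln(T_f/T₂) = 157.024 × ln(700.67/269) = 150.32 J/K.
ΔS_total = -91.169 + 150.32 = 59.2 J/K.

ΔS_total = 59.2 J/K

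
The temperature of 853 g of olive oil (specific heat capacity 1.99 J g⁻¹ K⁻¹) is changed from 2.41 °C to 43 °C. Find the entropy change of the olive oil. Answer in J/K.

In kelvin: T₁ = 275.56 K, T₂ = 316.15 K. ΔS = ∫dQ_rev/T = m c ln(T₂/T₁) = 853 × 1.99 × ln(316.15/275.56) = 233 J/K.

ΔS = 233 J/K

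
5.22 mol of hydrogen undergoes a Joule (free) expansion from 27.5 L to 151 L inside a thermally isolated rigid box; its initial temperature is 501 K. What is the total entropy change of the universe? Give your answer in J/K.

ΔS_universe = 73.9 J/K

No heat is exchanged and no work is done, so the ideal-gas temperature stays constant.
Entropy is a state function; using a reversible isothermal path, ΔS_gas = nR ln(V₂/V₁) = 5.22 × 8.314 × ln(151/27.5) = 73.9 J/K.
The insulated surroundings exchange no heat, so ΔS_surr = 0 and ΔS_universe = ΔS_gas.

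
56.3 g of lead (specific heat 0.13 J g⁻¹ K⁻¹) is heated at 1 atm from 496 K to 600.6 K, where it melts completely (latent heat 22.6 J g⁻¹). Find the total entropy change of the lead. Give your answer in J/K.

ΔS = 3.52 J/K

Warming step: ΔS₁ = m c ln(T_tr/T_i) = 56.3 × 0.13 × ln(600.6/496) = 1.401 J/K.
Phase change: ΔS₂ = +mL/T_tr = 56.3 × 22.6 / 600.6 = 2.119 J/K.
ΔS_total = (1.401) + (2.119) = 3.52 J/K.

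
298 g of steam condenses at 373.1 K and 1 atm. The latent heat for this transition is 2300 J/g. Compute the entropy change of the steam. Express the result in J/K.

Heat released by the substance: Q = −mL = −298 × 2300 = −685400 J.
At constant T, ΔS = Q_rev/T = −685400 / 373.1 = -1840 J/K.

ΔS = -1840 J/K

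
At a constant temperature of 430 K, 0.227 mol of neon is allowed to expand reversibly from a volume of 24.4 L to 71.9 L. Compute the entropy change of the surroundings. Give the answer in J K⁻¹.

ΔS_surr = -2.04 J/K

For an isothermal ideal gas ΔS_gas = nR ln(V₂/V₁) = 0.227 × 8.314 × ln(71.9/24.4) = 2.04 J/K.
The process is reversible, so ΔS_surr = −ΔS_gas = -2.04 J/K and ΔS_universe = 0.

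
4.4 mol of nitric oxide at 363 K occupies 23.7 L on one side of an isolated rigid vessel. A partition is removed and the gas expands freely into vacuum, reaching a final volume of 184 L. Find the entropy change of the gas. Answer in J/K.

For an ideal gas in free expansion Q = 0 and W = 0, so T is unchanged.
Entropy is a state function; using a reversible isothermal path, ΔS_gas = nR ln(V₂/V₁) = 4.4 × 8.314 × ln(184/23.7) = 75 J/K.

ΔS_gas = 75 J/K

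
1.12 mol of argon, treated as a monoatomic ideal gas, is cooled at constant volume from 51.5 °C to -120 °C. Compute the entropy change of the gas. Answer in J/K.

In kelvin: T₁ = 324.65 K, T₂ = 153.15 K. At constant volume, ΔS = nC_V ln(T₂/T₁) with C_V = 3R/2 = 12.47 J mol⁻¹ K⁻¹.
ΔS = 1.12 × 12.47 × ln(153.15/324.65) = -10.5 J/K.

ΔS = -10.5 J/K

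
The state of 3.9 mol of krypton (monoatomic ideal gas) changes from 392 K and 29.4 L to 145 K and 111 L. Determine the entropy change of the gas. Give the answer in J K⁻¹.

Entropy is a state function: ΔS = nC_V ln(T₂/T₁) + nR ln(V₂/V₁), with C_V = 3R/2 = 12.47 J mol⁻¹ K⁻¹ for a monoatomic ideal gas.
ΔS = 3.9 × [12.47 × ln(145/392) + 8.314 × ln(111/29.4)] = -5.29 J/K.

ΔS = -5.29 J/K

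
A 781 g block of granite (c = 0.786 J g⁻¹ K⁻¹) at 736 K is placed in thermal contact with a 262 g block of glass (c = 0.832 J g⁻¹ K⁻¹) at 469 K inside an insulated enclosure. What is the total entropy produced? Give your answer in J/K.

Energy balance: T_f = (m₁c₁T₁ + m₂c₂T₂)/(m₁c₁ + m₂c₂) = 666.03 K.
ΔS₁ = m₁c₁ ln(T_f/T₁) = 613.866 × ln(666.03/736) = -61.32 J/K.
ΔS₂ = m₂c₂ ln(T_f/T₂) = 217.984 × ln(666.03/469) = 76.46 J/K.
ΔS_total = -61.32 + 76.46 = 15.1 J/K.

ΔS_total = 15.1 J/K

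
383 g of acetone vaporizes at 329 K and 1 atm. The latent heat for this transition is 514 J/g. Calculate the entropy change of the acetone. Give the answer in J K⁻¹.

Heat absorbed by the substance: Q = mL = 383 × 514 = 196862 J.
At constant T, ΔS = Q_rev/T = 196862 / 329 = 598 J/K.

ΔS = 598 J/K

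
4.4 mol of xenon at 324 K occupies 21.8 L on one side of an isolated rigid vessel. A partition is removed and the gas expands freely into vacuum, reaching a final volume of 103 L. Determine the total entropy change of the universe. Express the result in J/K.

For an ideal gas in free expansion Q = 0 and W = 0, so T is unchanged.
Entropy is a state function; using a reversible isothermal path, ΔS_gas = nR ln(V₂/V₁) = 4.4 × 8.314 × ln(103/21.8) = 56.8 J/K.
The insulated surroundings exchange no heat, so ΔS_surr = 0 and ΔS_universe = ΔS_gas.

ΔS_universe = 56.8 J/K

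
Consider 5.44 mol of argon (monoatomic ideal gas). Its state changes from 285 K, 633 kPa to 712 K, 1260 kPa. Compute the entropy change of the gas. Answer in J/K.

ΔS = 72.4 J/K

ΔS = nC_p ln(T₂/T₁) − nR ln(P₂/P₁), with C_p = 5R/2 = 20.79 J mol⁻¹ K⁻¹ for a monoatomic ideal gas.
ΔS = 5.44 × [20.79 × ln(712/285) − 8.314 × ln(1260/633)] = 72.4 J/K.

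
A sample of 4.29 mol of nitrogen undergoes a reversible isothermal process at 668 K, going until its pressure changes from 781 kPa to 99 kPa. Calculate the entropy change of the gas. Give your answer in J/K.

ΔS_gas = 73.7 J/K

For an isothermal ideal gas ΔS_gas = nR ln(P₁/P₂) = 4.29 × 8.314 × ln(781/99) = 73.7 J/K.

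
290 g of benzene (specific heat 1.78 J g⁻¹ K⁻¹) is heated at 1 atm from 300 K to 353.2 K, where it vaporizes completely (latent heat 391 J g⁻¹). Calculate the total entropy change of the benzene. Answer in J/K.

ΔS = 405 J/K

Warming step: ΔS₁ = m c ln(T_tr/T_i) = 290 × 1.78 × ln(353.2/300) = 84.27 J/K.
Phase change: ΔS₂ = +mL/T_tr = 290 × 391 / 353.2 = 321 J/K.
ΔS_total = (84.27) + (321) = 405 J/K.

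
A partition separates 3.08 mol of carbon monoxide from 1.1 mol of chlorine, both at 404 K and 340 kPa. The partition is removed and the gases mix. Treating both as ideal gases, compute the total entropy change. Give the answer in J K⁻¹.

ΔS_mix = 20 J/K

Mole fractions: x_A = 3.08/4.18 = 0.737, x_B = 0.263.
ΔS_mix = −R(n_A ln x_A + n_B ln x_B) = −8.314 × (3.08 ln 0.737 + 1.1 ln 0.263) = 20 J/K.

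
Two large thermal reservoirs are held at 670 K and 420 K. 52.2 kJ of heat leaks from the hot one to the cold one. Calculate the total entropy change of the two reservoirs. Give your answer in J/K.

ΔS_hot = −Q/T_H = −52200/670 = -77.91 J/K and ΔS_cold = +Q/T_C = 52200/420 = 124.3 J/K.
ΔS_total = -77.91 + 124.3 = 46.4 J/K, positive as the second law requires.

ΔS_total = 46.4 J/K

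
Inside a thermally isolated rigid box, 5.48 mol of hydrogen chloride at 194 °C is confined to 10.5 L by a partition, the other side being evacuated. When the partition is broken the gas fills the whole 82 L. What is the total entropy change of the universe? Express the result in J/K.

ΔS_universe = 93.6 J/K

For an ideal gas in free expansion Q = 0 and W = 0, so T is unchanged.
Entropy is a state function; using a reversible isothermal path, ΔS_gas = nR ln(V₂/V₁) = 5.48 × 8.314 × ln(82/10.5) = 93.6 J/K.
The insulated surroundings exchange no heat, so ΔS_surr = 0 and ΔS_universe = ΔS_gas.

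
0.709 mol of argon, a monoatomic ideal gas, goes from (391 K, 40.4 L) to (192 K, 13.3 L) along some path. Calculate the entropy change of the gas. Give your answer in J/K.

Entropy is a state function: ΔS = nC_V ln(T₂/T₁) + nR ln(V₂/V₁), with C_V = 3R/2 = 12.47 J mol⁻¹ K⁻¹ for a monoatomic ideal gas.
ΔS = 0.709 × [12.47 × ln(192/391) + 8.314 × ln(13.3/40.4)] = -12.8 J/K.

ΔS = -12.8 J/K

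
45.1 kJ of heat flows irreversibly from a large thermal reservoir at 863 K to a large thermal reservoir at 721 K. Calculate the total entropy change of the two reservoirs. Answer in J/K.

ΔS_total = 10.3 J/K

ΔS_hot = −Q/T_H = −45100/863 = -52.26 J/K and ΔS_cold = +Q/T_C = 45100/721 = 62.55 J/K.
ΔS_total = -52.26 + 62.55 = 10.3 J/K, positive as the second law requires.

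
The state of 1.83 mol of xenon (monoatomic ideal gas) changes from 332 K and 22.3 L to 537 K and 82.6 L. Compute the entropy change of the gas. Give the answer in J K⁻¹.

Entropy is a state function: ΔS = nC_V ln(T₂/T₁) + nR ln(V₂/V₁), with C_V = 3R/2 = 12.47 J mol⁻¹ K⁻¹ for a monoatomic ideal gas.
ΔS = 1.83 × [12.47 × ln(537/332) + 8.314 × ln(82.6/22.3)] = 30.9 J/K.

ΔS = 30.9 J/K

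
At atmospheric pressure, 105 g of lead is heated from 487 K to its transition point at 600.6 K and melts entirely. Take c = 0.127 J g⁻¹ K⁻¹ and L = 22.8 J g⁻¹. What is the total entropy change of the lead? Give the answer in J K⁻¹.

ΔS = 6.78 J/K

Warming step: ΔS₁ = m c ln(T_tr/T_i) = 105 × 0.127 × ln(600.6/487) = 2.796 J/K.
Phase change: ΔS₂ = +mL/T_tr = 105 × 22.8 / 600.6 = 3.986 J/K.
ΔS_total = (2.796) + (3.986) = 6.78 J/K.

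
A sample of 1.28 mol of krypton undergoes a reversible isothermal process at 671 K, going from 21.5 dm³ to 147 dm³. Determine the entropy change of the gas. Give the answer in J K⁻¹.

For an isothermal ideal gas ΔS_gas = nR ln(V₂/V₁) = 1.28 × 8.314 × ln(147/21.5) = 20.5 J/K.

ΔS_gas = 20.5 J/K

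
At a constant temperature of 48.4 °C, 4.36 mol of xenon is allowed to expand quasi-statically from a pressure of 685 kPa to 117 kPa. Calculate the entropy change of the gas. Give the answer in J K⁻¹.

For an isothermal ideal gas ΔS_gas = nR ln(P₁/P₂) = 4.36 × 8.314 × ln(685/117) = 64.1 J/K.

ΔS_gas = 64.1 J/K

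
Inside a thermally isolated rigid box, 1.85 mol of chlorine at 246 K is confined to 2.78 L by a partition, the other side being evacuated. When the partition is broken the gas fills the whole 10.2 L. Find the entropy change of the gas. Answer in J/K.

No heat is exchanged and no work is done, so the ideal-gas temperature stays constant.
Entropy is a state function; using a reversible isothermal path, ΔS_gas = nR ln(V₂/V₁) = 1.85 × 8.314 × ln(10.2/2.78) = 20 J/K.

ΔS_gas = 20 J/K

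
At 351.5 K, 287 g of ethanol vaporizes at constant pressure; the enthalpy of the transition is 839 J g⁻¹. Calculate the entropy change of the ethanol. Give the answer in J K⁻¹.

ΔS = 685 J/K

Heat absorbed by the substance: Q = mL = 287 × 839 = 240793 J.
At constant T, ΔS = Q_rev/T = 240793 / 351.5 = 685 J/K.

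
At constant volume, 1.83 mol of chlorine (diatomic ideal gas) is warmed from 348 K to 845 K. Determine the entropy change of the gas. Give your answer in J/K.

At constant volume, ΔS = nC_V ln(T₂/T₁) with C_V = 5R/2 = 20.79 J mol⁻¹ K⁻¹.
ΔS = 1.83 × 20.79 × ln(845/348) = 33.7 J/K.

ΔS = 33.7 J/K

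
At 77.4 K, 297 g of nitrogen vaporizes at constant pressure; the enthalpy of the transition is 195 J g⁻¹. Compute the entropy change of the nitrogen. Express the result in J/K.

ΔS = 748 J/K

Heat absorbed by the substance: Q = mL = 297 × 195 = 57915 J.
At constant T, ΔS = Q_rev/T = 57915 / 77.4 = 748 J/K.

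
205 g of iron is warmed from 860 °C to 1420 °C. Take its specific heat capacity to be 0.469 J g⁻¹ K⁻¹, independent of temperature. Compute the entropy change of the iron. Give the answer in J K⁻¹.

In kelvin: T₁ = 1133.15 K, T₂ = 1693.15 K. ΔS = ∫dQ_rev/T = m c ln(T₂/T₁) = 205 × 0.469 × ln(1693.15/1133.15) = 38.6 J/K.

ΔS = 38.6 J/K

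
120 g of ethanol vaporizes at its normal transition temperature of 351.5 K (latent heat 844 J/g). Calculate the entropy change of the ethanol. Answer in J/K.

ΔS = 288 J/K

Heat absorbed by the substance: Q = mL = 120 × 844 = 101280 J.
At constant T, ΔS = Q_rev/T = 101280 / 351.5 = 288 J/K.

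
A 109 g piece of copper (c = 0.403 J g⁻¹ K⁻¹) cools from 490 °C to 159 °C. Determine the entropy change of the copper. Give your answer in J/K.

In kelvin: T₁ = 763.15 K, T₂ = 432.15 K. ΔS = ∫dQ_rev/T = m c ln(T₂/T₁) = 109 × 0.403 × ln(432.15/763.15) = -25 J/K.

ΔS = -25 J/K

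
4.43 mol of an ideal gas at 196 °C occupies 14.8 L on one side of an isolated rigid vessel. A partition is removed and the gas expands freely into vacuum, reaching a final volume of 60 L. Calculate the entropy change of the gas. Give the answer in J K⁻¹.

For an ideal gas in free expansion Q = 0 and W = 0, so T is unchanged.
Entropy is a state function; using a reversible isothermal path, ΔS_gas = nR ln(V₂/V₁) = 4.43 × 8.314 × ln(60/14.8) = 51.6 J/K.

ΔS_gas = 51.6 J/K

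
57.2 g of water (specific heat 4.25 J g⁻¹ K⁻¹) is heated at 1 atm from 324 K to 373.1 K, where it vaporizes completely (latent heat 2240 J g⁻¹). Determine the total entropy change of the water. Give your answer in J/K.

Warming step: ΔS₁ = m c ln(T_tr/T_i) = 57.2 × 4.25 × ln(373.1/324) = 34.3 J/K.
Phase change: ΔS₂ = +mL/T_tr = 57.2 × 2240 / 373.1 = 343.4 J/K.
ΔS_total = (34.3) + (343.4) = 378 J/K.

ΔS = 378 J/K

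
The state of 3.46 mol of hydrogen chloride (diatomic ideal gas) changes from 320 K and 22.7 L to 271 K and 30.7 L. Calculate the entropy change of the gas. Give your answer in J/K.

Entropy is a state function: ΔS = nC_V ln(T₂/T₁) + nR ln(V₂/V₁), with C_V = 5R/2 = 20.79 J mol⁻¹ K⁻¹ for a diatomic ideal gas.
ΔS = 3.46 × [20.79 × ln(271/320) + 8.314 × ln(30.7/22.7)] = -3.27 J/K.

ΔS = -3.27 J/K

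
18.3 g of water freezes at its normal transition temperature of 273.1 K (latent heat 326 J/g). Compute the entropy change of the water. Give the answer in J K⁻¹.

ΔS = -21.8 J/K

Heat released by the substance: Q = −mL = −18.3 × 326 = −5965.8 J.
At constant T, ΔS = Q_rev/T = −5965.8 / 273.1 = -21.8 J/K.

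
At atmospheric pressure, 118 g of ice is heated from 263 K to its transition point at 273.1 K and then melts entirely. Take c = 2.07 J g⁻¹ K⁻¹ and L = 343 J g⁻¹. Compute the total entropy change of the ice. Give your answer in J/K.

Warming step: ΔS₁ = m c ln(T_tr/T_i) = 118 × 2.07 × ln(273.1/263) = 9.205 J/K.
Phase change: ΔS₂ = +mL/T_tr = 118 × 343 / 273.1 = 148.2 J/K.
ΔS_total = (9.205) + (148.2) = 157 J/K.

ΔS = 157 J/K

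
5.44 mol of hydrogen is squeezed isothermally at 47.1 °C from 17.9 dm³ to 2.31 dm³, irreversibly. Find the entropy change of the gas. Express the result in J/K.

ΔS_gas = -92.6 J/K

Entropy is a state function, so ΔS_gas depends only on the end states.
For an isothermal ideal gas ΔS_gas = nR ln(V₂/V₁) = 5.44 × 8.314 × ln(2.31/17.9) = -92.6 J/K.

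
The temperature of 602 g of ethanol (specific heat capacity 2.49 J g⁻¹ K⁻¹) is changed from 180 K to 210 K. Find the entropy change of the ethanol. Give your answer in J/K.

ΔS = ∫dQ_rev/T = m c ln(T₂/T₁) = 602 × 2.49 × ln(210/180) = 231 J/K.

ΔS = 231 J/K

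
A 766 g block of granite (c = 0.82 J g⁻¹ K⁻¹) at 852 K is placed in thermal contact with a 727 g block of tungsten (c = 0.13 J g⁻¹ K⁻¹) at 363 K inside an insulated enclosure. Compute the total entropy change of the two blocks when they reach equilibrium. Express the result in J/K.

ΔS_total = 24.2 J/K

Energy balance: T_f = (m₁c₁T₁ + m₂c₂T₂)/(m₁c₁ + m₂c₂) = 788.05 K.
ΔS₁ = m₁c₁ ln(T_f/T₁) = 628.12 × ln(788.05/852) = -49.013 J/K.
ΔS₂ = m₂c₂ ln(T_f/T₂) = 94.51 × ln(788.05/363) = 73.26 J/K.
ΔS_total = -49.013 + 73.26 = 24.2 J/K.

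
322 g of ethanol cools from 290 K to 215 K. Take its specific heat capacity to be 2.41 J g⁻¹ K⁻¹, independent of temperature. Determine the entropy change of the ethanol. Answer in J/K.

ΔS = ∫dQ_rev/T = m c ln(T₂/T₁) = 322 × 2.41 × ln(215/290) = -232 J/K.

ΔS = -232 J/K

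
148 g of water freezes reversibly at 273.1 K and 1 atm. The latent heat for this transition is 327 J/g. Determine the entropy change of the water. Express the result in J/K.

Heat released by the substance: Q = −mL = −148 × 327 = −48396 J.
At constant T, ΔS = Q_rev/T = −48396 / 273.1 = -177 J/K.

ΔS = -177 J/K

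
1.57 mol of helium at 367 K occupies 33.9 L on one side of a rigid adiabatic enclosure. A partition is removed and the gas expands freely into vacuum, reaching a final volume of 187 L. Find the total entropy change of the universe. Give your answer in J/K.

ΔS_universe = 22.3 J/K

No heat is exchanged and no work is done, so the ideal-gas temperature stays constant.
Entropy is a state function; using a reversible isothermal path, ΔS_gas = nR ln(V₂/V₁) = 1.57 × 8.314 × ln(187/33.9) = 22.3 J/K.
The insulated surroundings exchange no heat, so ΔS_surr = 0 and ΔS_universe = ΔS_gas.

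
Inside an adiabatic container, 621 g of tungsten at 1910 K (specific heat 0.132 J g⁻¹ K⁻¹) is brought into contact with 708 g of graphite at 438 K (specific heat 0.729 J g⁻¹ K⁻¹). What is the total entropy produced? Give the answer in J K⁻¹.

ΔS_total = 106 J/K

Energy balance: T_f = (m₁c₁T₁ + m₂c₂T₂)/(m₁c₁ + m₂c₂) = 639.74 K.
ΔS₁ = m₁c₁ ln(T_f/T₁) = 81.972 × ln(639.74/1910) = -89.66 J/K.
ΔS₂ = m₂c₂ ln(T_f/T₂) = 516.132 × ln(639.74/438) = 195.5 J/K.
ΔS_total = -89.66 + 195.5 = 106 J/K.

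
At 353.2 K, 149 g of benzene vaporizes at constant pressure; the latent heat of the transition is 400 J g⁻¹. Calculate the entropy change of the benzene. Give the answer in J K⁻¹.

ΔS = 169 J/K

Heat absorbed by the substance: Q = mL = 149 × 400 = 59600 J.
At constant T, ΔS = Q_rev/T = 59600 / 353.2 = 169 J/K.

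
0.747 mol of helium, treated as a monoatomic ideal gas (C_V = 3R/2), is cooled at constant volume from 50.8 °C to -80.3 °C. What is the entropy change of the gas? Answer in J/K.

In kelvin: T₁ = 323.95 K, T₂ = 192.85 K. At constant volume, ΔS = nC_V ln(T₂/T₁) with C_V = 3R/2 = 12.47 J mol⁻¹ K⁻¹.
ΔS = 0.747 × 12.47 × ln(192.85/323.95) = -4.83 J/K.

ΔS = -4.83 J/K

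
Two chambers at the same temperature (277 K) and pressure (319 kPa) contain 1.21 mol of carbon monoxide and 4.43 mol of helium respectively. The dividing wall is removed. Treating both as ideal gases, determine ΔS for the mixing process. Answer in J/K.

ΔS_mix = 24.4 J/K

Mole fractions: x_A = 1.21/5.64 = 0.215, x_B = 0.785.
ΔS_mix = −R(n_A ln x_A + n_B ln x_B) = −8.314 × (1.21 ln 0.215 + 4.43 ln 0.785) = 24.4 J/K.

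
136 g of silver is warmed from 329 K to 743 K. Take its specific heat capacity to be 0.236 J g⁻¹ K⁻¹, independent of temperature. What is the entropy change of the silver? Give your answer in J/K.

ΔS = 26.1 J/K

ΔS = ∫dQ_rev/T = m c ln(T₂/T₁) = 136 × 0.236 × ln(743/329) = 26.1 J/K.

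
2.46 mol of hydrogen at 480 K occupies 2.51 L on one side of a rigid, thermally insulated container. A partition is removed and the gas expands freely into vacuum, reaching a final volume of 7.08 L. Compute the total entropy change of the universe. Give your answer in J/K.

ΔS_universe = 21.2 J/K

For an ideal gas in free expansion Q = 0 and W = 0, so T is unchanged.
Entropy is a state function; using a reversible isothermal path, ΔS_gas = nR ln(V₂/V₁) = 2.46 × 8.314 × ln(7.08/2.51) = 21.2 J/K.
The insulated surroundings exchange no heat, so ΔS_surr = 0 and ΔS_universe = ΔS_gas.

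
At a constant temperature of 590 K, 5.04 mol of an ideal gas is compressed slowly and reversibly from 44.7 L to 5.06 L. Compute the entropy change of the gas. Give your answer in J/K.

For an isothermal ideal gas ΔS_gas = nR ln(V₂/V₁) = 5.04 × 8.314 × ln(5.06/44.7) = -91.3 J/K.

ΔS_gas = -91.3 J/K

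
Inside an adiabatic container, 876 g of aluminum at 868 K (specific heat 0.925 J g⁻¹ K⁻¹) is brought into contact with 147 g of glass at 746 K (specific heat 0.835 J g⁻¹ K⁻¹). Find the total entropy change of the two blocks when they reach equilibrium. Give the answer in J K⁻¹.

Energy balance: T_f = (m₁c₁T₁ + m₂c₂T₂)/(m₁c₁ + m₂c₂) = 851.95 K.
ΔS₁ = m₁c₁ ln(T_f/T₁) = 810.3 × ln(851.95/868) = -15.12 J/K.
ΔS₂ = m₂c₂ ln(T_f/T₂) = 122.745 × ln(851.95/746) = 16.3 J/K.
ΔS_total = -15.12 + 16.3 = 1.18 J/K.

ΔS_total = 1.18 J/K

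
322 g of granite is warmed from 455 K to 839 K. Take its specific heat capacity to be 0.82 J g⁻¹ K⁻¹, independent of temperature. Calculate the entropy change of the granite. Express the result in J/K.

ΔS = 162 J/K

ΔS = ∫dQ_rev/T = m c ln(T₂/T₁) = 322 × 0.82 × ln(839/455) = 162 J/K.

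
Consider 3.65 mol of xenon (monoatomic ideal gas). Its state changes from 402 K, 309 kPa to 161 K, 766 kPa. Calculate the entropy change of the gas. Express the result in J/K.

ΔS = -97 J/K

ΔS = nC_p ln(T₂/T₁) − nR ln(P₂/P₁), with C_p = 5R/2 = 20.79 J mol⁻¹ K⁻¹ for a monoatomic ideal gas.
ΔS = 3.65 × [20.79 × ln(161/402) − 8.314 × ln(766/309)] = -97 J/K.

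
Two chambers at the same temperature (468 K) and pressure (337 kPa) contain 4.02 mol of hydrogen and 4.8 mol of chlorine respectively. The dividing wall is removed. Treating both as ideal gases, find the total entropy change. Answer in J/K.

ΔS_mix = 50.5 J/K

Mole fractions: x_A = 4.02/8.82 = 0.456, x_B = 0.544.
ΔS_mix = −R(n_A ln x_A + n_B ln x_B) = −8.314 × (4.02 ln 0.456 + 4.8 ln 0.544) = 50.5 J/K.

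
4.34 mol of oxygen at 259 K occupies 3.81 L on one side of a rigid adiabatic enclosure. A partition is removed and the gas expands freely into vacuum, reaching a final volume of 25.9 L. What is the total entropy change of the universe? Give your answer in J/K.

No heat is exchanged and no work is done, so the ideal-gas temperature stays constant.
Entropy is a state function; using a reversible isothermal path, ΔS_gas = nR ln(V₂/V₁) = 4.34 × 8.314 × ln(25.9/3.81) = 69.2 J/K.
The insulated surroundings exchange no heat, so ΔS_surr = 0 and ΔS_universe = ΔS_gas.

ΔS_universe = 69.2 J/K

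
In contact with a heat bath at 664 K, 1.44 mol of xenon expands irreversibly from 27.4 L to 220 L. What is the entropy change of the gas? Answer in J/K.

ΔS_gas = 24.9 J/K

Entropy is a state function, so ΔS_gas depends only on the end states.
For an isothermal ideal gas ΔS_gas = nR ln(V₂/V₁) = 1.44 × 8.314 × ln(220/27.4) = 24.9 J/K.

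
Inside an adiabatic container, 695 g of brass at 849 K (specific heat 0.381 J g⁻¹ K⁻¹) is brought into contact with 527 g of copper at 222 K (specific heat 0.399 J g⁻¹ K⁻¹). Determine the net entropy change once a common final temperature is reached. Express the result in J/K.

ΔS_total = 94 J/K

Energy balance: T_f = (m₁c₁T₁ + m₂c₂T₂)/(m₁c₁ + m₂c₂) = 571.48 K.
ΔS₁ = m₁c₁ ln(T_f/T₁) = 264.795 × ln(571.48/849) = -104.8 J/K.
ΔS₂ = m₂c₂ ln(T_f/T₂) = 210.273 × ln(571.48/222) = 198.8 J/K.
ΔS_total = -104.8 + 198.8 = 94 J/K.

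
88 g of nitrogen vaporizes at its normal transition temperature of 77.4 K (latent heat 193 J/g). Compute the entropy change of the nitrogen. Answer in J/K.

ΔS = 219 J/K

Heat absorbed by the substance: Q = mL = 88 × 193 = 16984 J.
At constant T, ΔS = Q_rev/T = 16984 / 77.4 = 219 J/K.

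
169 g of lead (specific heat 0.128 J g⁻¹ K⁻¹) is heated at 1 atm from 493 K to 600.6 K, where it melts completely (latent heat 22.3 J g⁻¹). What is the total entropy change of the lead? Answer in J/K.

Warming step: ΔS₁ = m c ln(T_tr/T_i) = 169 × 0.128 × ln(600.6/493) = 4.271 J/K.
Phase change: ΔS₂ = +mL/T_tr = 169 × 22.3 / 600.6 = 6.275 J/K.
ΔS_total = (4.271) + (6.275) = 10.5 J/K.

ΔS = 10.5 J/K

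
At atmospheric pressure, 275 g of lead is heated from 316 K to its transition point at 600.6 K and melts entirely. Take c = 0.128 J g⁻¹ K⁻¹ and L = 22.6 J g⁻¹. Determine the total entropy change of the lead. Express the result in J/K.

Warming step: ΔS₁ = m c ln(T_tr/T_i) = 275 × 0.128 × ln(600.6/316) = 22.6 J/K.
Phase change: ΔS₂ = +mL/T_tr = 275 × 22.6 / 600.6 = 10.35 J/K.
ΔS_total = (22.6) + (10.35) = 33 J/K.

ΔS = 33 J/K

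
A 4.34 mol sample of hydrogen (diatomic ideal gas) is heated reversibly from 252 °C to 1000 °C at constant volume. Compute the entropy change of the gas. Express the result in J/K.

ΔS = 79.9 J/K

In kelvin: T₁ = 525.15 K, T₂ = 1273.15 K. At constant volume, ΔS = nC_V ln(T₂/T₁) with C_V = 5R/2 = 20.79 J mol⁻¹ K⁻¹.
ΔS = 4.34 × 20.79 × ln(1273.15/525.15) = 79.9 J/K.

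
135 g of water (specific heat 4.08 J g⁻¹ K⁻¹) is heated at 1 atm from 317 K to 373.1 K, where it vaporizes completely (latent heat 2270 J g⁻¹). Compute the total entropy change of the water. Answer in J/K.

Warming step: ΔS₁ = m c ln(T_tr/T_i) = 135 × 4.08 × ln(373.1/317) = 89.75 J/K.
Phase change: ΔS₂ = +mL/T_tr = 135 × 2270 / 373.1 = 821.4 J/K.
ΔS_total = (89.75) + (821.4) = 911 J/K.

ΔS = 911 J/K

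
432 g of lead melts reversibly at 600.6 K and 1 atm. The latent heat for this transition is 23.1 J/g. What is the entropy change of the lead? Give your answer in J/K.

Heat absorbed by the substance: Q = mL = 432 × 23.1 = 9979.2 J.
At constant T, ΔS = Q_rev/T = 9979.2 / 600.6 = 16.6 J/K.

ΔS = 16.6 J/K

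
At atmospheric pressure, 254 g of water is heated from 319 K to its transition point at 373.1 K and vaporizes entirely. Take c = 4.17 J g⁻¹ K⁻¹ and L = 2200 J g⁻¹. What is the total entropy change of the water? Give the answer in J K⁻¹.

Warming step: ΔS₁ = m c ln(T_tr/T_i) = 254 × 4.17 × ln(373.1/319) = 165.9 J/K.
Phase change: ΔS₂ = +mL/T_tr = 254 × 2200 / 373.1 = 1498 J/K.
ΔS_total = (165.9) + (1498) = 1660 J/K.

ΔS = 1660 J/K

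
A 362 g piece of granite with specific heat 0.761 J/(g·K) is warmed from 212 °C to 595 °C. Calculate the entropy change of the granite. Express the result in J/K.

ΔS = 160 J/K

In kelvin: T₁ = 485.15 K, T₂ = 868.15 K. ΔS = ∫dQ_rev/T = m c ln(T₂/T₁) = 362 × 0.761 × ln(868.15/485.15) = 160 J/K.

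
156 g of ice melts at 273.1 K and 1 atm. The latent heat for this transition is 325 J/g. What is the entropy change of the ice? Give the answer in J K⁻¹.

Heat absorbed by the substance: Q = mL = 156 × 325 = 50700 J.
At constant T, ΔS = Q_rev/T = 50700 / 273.1 = 186 J/K.

ΔS = 186 J/K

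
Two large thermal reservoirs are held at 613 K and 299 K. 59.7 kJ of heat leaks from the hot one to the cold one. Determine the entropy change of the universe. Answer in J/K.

ΔS_hot = −Q/T_H = −59700/613 = -97.39 J/K and ΔS_cold = +Q/T_C = 59700/299 = 199.7 J/K.
ΔS_total = -97.39 + 199.7 = 102 J/K, positive as the second law requires.

ΔS_total = 102 J/K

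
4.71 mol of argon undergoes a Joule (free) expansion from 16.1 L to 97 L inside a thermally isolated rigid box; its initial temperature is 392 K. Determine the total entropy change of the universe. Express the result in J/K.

ΔS_universe = 70.3 J/K

No heat is exchanged and no work is done, so the ideal-gas temperature stays constant.
Entropy is a state function; using a reversible isothermal path, ΔS_gas = nR ln(V₂/V₁) = 4.71 × 8.314 × ln(97/16.1) = 70.3 J/K.
The insulated surroundings exchange no heat, so ΔS_surr = 0 and ΔS_universe = ΔS_gas.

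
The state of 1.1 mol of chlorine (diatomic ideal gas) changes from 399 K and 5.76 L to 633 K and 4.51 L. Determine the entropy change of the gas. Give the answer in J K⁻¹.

Entropy is a state function: ΔS = nC_V ln(T₂/T₁) + nR ln(V₂/V₁), with C_V = 5R/2 = 20.79 J mol⁻¹ K⁻¹ for a diatomic ideal gas.
ΔS = 1.1 × [20.79 × ln(633/399) + 8.314 × ln(4.51/5.76)] = 8.31 J/K.

ΔS = 8.31 J/K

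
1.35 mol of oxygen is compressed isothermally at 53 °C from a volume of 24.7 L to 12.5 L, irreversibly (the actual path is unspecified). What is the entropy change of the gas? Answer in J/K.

Entropy is a state function, so ΔS_gas depends only on the end states.
For an isothermal ideal gas ΔS_gas = nR ln(V₂/V₁) = 1.35 × 8.314 × ln(12.5/24.7) = -7.64 J/K.

ΔS_gas = -7.64 J/K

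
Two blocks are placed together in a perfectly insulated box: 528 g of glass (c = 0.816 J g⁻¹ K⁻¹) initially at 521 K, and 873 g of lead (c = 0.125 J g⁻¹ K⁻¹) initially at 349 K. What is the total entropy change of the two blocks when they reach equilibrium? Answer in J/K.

ΔS_total = 6.44 J/K

Energy balance: T_f = (m₁c₁T₁ + m₂c₂T₂)/(m₁c₁ + m₂c₂) = 486.24 K.
ΔS₁ = m₁c₁ ln(T_f/T₁) = 430.848 × ln(486.24/521) = -29.75 J/K.
ΔS₂ = m₂c₂ ln(T_f/T₂) = 109.125 × ln(486.24/349) = 36.19 J/K.
ΔS_total = -29.75 + 36.19 = 6.44 J/K.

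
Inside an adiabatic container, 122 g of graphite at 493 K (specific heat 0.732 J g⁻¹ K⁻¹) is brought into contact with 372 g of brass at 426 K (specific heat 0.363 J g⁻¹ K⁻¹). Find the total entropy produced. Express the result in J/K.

Energy balance: T_f = (m₁c₁T₁ + m₂c₂T₂)/(m₁c₁ + m₂c₂) = 452.67 K.
ΔS₁ = m₁c₁ ln(T_f/T₁) = 89.304 × ln(452.67/493) = -7.6215 J/K.
ΔS₂ = m₂c₂ ln(T_f/T₂) = 135.036 × ln(452.67/426) = 8.2002 J/K.
ΔS_total = -7.6215 + 8.2002 = 0.579 J/K.

ΔS_total = 0.579 J/K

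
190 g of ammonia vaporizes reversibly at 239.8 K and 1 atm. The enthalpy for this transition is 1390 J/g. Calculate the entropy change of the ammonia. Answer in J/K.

ΔS = 1100 J/K

Heat absorbed by the substance: Q = mL = 190 × 1390 = 264100 J.
At constant T, ΔS = Q_rev/T = 264100 / 239.8 = 1100 J/K.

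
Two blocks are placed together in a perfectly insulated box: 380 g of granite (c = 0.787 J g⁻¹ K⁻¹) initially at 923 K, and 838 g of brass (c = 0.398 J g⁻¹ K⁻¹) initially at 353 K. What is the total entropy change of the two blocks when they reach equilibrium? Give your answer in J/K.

ΔS_total = 71.4 J/K

Energy balance: T_f = (m₁c₁T₁ + m₂c₂T₂)/(m₁c₁ + m₂c₂) = 622.47 K.
ΔS₁ = m₁c₁ ln(T_f/T₁) = 299.06 × ln(622.47/923) = -117.8 J/K.
ΔS₂ = m₂c₂ ln(T_f/T₂) = 333.524 × ln(622.47/353) = 189.2 J/K.
ΔS_total = -117.8 + 189.2 = 71.4 J/K.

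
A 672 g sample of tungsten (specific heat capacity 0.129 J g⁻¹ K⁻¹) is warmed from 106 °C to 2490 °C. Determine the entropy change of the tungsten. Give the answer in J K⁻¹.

ΔS = 172 J/K

In kelvin: T₁ = 379.15 K, T₂ = 2763.15 K. ΔS = ∫dQ_rev/T = m c ln(T₂/T₁) = 672 × 0.129 × ln(2763.15/379.15) = 172 J/K.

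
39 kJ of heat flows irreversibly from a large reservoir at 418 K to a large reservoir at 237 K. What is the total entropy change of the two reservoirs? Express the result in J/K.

ΔS_hot = −Q/T_H = −39000/418 = -93.3 J/K and ΔS_cold = +Q/T_C = 39000/237 = 164.6 J/K.
ΔS_total = -93.3 + 164.6 = 71.3 J/K, positive as the second law requires.

ΔS_total = 71.3 J/K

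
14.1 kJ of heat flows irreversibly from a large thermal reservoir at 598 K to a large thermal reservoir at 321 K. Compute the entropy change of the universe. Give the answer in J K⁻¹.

ΔS_hot = −Q/T_H = −14100/598 = -23.579 J/K and ΔS_cold = +Q/T_C = 14100/321 = 43.925 J/K.
ΔS_total = -23.579 + 43.925 = 20.3 J/K, positive as the second law requires.

ΔS_total = 20.3 J/K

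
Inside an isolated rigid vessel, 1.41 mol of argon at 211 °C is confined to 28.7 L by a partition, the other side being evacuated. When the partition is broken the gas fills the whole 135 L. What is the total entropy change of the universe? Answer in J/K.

ΔS_universe = 18.2 J/K

For an ideal gas in free expansion Q = 0 and W = 0, so T is unchanged.
Entropy is a state function; using a reversible isothermal path, ΔS_gas = nR ln(V₂/V₁) = 1.41 × 8.314 × ln(135/28.7) = 18.2 J/K.
The insulated surroundings exchange no heat, so ΔS_surr = 0 and ΔS_universe = ΔS_gas.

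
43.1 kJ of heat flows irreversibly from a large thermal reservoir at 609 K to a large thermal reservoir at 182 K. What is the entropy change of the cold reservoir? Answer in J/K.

The cold reservoir gains heat Q, so ΔS_cold = +Q/T_C = 43100/182 = 237 J/K.

ΔS_cold = 237 J/K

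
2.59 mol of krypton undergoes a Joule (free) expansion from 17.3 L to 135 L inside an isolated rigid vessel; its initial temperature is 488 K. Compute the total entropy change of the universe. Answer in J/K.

No heat is exchanged and no work is done, so the ideal-gas temperature stays constant.
Entropy is a state function; using a reversible isothermal path, ΔS_gas = nR ln(V₂/V₁) = 2.59 × 8.314 × ln(135/17.3) = 44.2 J/K.
The insulated surroundings exchange no heat, so ΔS_surr = 0 and ΔS_universe = ΔS_gas.

ΔS_universe = 44.2 J/K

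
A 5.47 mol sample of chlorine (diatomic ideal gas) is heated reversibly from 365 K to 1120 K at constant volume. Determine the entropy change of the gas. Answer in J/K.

At constant volume, ΔS = nC_V ln(T₂/T₁) with C_V = 5R/2 = 20.79 J mol⁻¹ K⁻¹.
ΔS = 5.47 × 20.79 × ln(1120/365) = 127 J/K.

ΔS = 127 J/K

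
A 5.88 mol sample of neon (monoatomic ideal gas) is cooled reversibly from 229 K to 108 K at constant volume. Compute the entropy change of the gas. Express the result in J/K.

ΔS = -55.1 J/K

At constant volume, ΔS = nC_V ln(T₂/T₁) with C_V = 3R/2 = 12.47 J mol⁻¹ K⁻¹.
ΔS = 5.88 × 12.47 × ln(108/229) = -55.1 J/K.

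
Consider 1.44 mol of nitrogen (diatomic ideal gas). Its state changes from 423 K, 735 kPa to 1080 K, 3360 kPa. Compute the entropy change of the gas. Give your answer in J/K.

ΔS = 21.1 J/K

ΔS = nC_p ln(T₂/T₁) − nR ln(P₂/P₁), with C_p = 7R/2 = 29.1 J mol⁻¹ K⁻¹ for a diatomic ideal gas.
ΔS = 1.44 × [29.1 × ln(1080/423) − 8.314 × ln(3360/735)] = 21.1 J/K.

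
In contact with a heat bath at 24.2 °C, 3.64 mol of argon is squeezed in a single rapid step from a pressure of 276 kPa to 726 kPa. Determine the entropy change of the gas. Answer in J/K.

ΔS_gas = -29.3 J/K

Entropy is a state function, so ΔS_gas depends only on the end states.
For an isothermal ideal gas ΔS_gas = nR ln(P₁/P₂) = 3.64 × 8.314 × ln(276/726) = -29.3 J/K.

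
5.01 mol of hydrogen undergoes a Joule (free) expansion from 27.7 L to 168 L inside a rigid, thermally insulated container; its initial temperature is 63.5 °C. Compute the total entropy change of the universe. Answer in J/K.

ΔS_universe = 75.1 J/K

No heat is exchanged and no work is done, so the ideal-gas temperature stays constant.
Entropy is a state function; using a reversible isothermal path, ΔS_gas = nR ln(V₂/V₁) = 5.01 × 8.314 × ln(168/27.7) = 75.1 J/K.
The insulated surroundings exchange no heat, so ΔS_surr = 0 and ΔS_universe = ΔS_gas.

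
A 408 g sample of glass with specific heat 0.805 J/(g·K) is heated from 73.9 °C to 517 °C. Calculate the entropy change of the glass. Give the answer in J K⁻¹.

ΔS = 270 J/K

In kelvin: T₁ = 347.05 K, T₂ = 790.15 K. ΔS = ∫dQ_rev/T = m c ln(T₂/T₁) = 408 × 0.805 × ln(790.15/347.05) = 270 J/K.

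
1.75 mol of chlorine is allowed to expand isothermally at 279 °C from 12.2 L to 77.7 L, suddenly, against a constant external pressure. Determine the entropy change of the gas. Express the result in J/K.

Entropy is a state function, so ΔS_gas depends only on the end states.
For an isothermal ideal gas ΔS_gas = nR ln(V₂/V₁) = 1.75 × 8.314 × ln(77.7/12.2) = 26.9 J/K.

ΔS_gas = 26.9 J/K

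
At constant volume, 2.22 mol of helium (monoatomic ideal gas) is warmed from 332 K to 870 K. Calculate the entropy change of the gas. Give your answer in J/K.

At constant volume, ΔS = nC_V ln(T₂/T₁) with C_V = 3R/2 = 12.47 J mol⁻¹ K⁻¹.
ΔS = 2.22 × 12.47 × ln(870/332) = 26.7 J/K.

ΔS = 26.7 J/K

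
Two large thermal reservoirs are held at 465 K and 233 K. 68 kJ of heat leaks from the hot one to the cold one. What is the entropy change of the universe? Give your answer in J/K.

ΔS_total = 146 J/K

ΔS_hot = −Q/T_H = −68000/465 = -146.2 J/K and ΔS_cold = +Q/T_C = 68000/233 = 291.8 J/K.
ΔS_total = -146.2 + 291.8 = 146 J/K, positive as the second law requires.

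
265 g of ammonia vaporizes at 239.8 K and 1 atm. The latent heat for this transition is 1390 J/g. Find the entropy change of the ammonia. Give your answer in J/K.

ΔS = 1540 J/K

Heat absorbed by the substance: Q = mL = 265 × 1390 = 368350 J.
At constant T, ΔS = Q_rev/T = 368350 / 239.8 = 1540 J/K.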